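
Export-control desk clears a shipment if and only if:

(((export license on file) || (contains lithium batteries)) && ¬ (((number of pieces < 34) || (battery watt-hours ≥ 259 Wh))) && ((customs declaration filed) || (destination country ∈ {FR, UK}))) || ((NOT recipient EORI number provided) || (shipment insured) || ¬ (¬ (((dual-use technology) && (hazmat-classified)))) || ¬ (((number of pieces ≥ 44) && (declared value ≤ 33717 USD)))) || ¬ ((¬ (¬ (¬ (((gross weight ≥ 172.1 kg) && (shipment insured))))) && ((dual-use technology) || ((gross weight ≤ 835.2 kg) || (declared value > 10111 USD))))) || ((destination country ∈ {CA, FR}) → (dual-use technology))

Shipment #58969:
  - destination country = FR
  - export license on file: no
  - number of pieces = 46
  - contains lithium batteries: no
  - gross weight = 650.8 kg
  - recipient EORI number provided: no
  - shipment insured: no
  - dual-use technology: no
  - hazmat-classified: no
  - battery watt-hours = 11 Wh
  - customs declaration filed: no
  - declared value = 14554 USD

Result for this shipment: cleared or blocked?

Cleared

Atomic conditions:
  export license on file: no → false
  contains lithium batteries: no → false
  number of pieces < 34: 46 < 34 is false
  battery watt-hours ≥ 259 Wh: 11 ≥ 259 is false
  customs declaration filed: no → false
  destination country ∈ {FR, UK}: FR is in the set → true
  NOT recipient EORI number provided: no → true
  shipment insured: no → false
  dual-use technology: no → false
  hazmat-classified: no → false
  number of pieces ≥ 44: 46 ≥ 44 is true
  declared value ≤ 33717 USD: 14554 ≤ 33717 is true
  gross weight ≥ 172.1 kg: 650.8 ≥ 172.1 is true
  gross weight ≤ 835.2 kg: 650.8 ≤ 835.2 is true
  declared value > 10111 USD: 14554 > 10111 is true
  destination country ∈ {CA, FR}: FR is in the set → true
Combine:
[1.1] false OR false = false
[1.2.1] false OR false = false
[1.2] NOT false = true
[1.3] false OR true = true
[1] false AND true AND true = false
[2.3.1.1] false AND false = false
[2.3.1] NOT false = true
[2.3] NOT true = false
[2.4.1] true AND true = true
[2.4] NOT true = false
[2] true OR false OR false OR false = true
[3.1.1.1.1.1] true AND false = false
[3.1.1.1.1] NOT false = true
[3.1.1.1] NOT true = false
[3.1.1] NOT false = true
[3.1.2.2] true OR true = true
[3.1.2] false OR true = true
[3.1] true AND true = true
[3] NOT true = false
[4] true → false = false
[root] false OR true OR false OR false = true
Overall: true → cleared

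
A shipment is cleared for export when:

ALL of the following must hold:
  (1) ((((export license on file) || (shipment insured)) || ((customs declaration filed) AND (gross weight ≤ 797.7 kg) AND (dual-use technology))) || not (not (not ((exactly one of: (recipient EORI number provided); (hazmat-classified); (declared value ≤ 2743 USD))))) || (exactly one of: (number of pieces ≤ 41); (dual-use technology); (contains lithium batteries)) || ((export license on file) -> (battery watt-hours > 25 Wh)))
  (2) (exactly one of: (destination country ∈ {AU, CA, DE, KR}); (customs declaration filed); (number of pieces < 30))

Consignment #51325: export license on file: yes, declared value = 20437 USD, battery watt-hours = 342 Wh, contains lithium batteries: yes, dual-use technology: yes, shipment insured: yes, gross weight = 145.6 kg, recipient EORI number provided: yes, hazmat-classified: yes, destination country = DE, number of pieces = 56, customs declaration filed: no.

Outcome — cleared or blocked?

Atomic conditions:
  export license on file: yes → true
  shipment insured: yes → true
  customs declaration filed: no → false
  gross weight ≤ 797.7 kg: 145.6 ≤ 797.7 is true
  dual-use technology: yes → true
  recipient EORI number provided: yes → true
  hazmat-classified: yes → true
  declared value ≤ 2743 USD: 20437 ≤ 2743 is false
  number of pieces ≤ 41: 56 ≤ 41 is false
  contains lithium batteries: yes → true
  battery watt-hours > 25 Wh: 342 > 25 is true
  destination country ∈ {AU, CA, DE, KR}: DE is in the set → true
  number of pieces < 30: 56 < 30 is false
Combine:
[1.1.1] true OR true = true
[1.1.2] false AND true AND true = false
[1.1] true OR false = true
[1.2.1.1.1] exactly-one(true, true, false) = false
[1.2.1.1] NOT false = true
[1.2.1] NOT true = false
[1.2] NOT false = true
[1.3] exactly-one(false, true, true) = false
[1.4] true → true = true
[1] true OR true OR false OR true = true
[2] exactly-one(true, false, false) = true
[root] true AND true = true
Overall: true → cleared

Cleared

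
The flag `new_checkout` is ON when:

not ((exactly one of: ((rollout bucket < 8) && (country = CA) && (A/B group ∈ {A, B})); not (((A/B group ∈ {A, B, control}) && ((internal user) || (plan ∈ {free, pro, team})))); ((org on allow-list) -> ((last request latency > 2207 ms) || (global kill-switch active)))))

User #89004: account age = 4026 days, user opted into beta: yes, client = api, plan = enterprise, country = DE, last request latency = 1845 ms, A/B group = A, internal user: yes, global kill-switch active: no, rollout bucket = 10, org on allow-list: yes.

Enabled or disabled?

Atomic conditions:
  rollout bucket < 8: 10 < 8 is false
  country = CA: DE == CA is false
  A/B group ∈ {A, B}: A is in the set → true
  A/B group ∈ {A, B, control}: A is in the set → true
  internal user: yes → true
  plan ∈ {free, pro, team}: enterprise is not in the set → false
  org on allow-list: yes → true
  last request latency > 2207 ms: 1845 > 2207 is false
  global kill-switch active: no → false
Combine:
[1.1] false AND false AND true = false
[1.2.1.2] true OR false = true
[1.2.1] true AND true = true
[1.2] NOT true = false
[1.3.2] false OR false = false
[1.3] true → false = false
[1] exactly-one(false, false, false) = false
[root] NOT false = true
Overall: true → enabled

Enabled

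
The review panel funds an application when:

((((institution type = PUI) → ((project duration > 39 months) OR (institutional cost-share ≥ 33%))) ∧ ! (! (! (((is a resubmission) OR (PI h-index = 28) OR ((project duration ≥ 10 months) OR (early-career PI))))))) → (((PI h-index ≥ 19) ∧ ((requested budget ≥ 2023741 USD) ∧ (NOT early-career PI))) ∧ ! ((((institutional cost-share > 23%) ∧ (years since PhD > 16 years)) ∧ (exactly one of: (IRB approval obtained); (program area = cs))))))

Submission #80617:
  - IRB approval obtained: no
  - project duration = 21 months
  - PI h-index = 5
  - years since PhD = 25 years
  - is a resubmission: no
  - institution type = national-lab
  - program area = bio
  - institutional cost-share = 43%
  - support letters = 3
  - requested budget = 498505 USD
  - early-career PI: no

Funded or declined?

Funded

Atomic conditions:
  institution type = PUI: national-lab == PUI is false
  project duration > 39 months: 21 > 39 is false
  institutional cost-share ≥ 33%: 43 ≥ 33 is true
  is a resubmission: no → false
  PI h-index = 28: 5 == 28 is false
  project duration ≥ 10 months: 21 ≥ 10 is true
  early-career PI: no → false
  PI h-index ≥ 19: 5 ≥ 19 is false
  requested budget ≥ 2023741 USD: 498505 ≥ 2023741 is false
  NOT early-career PI: no → true
  institutional cost-share > 23%: 43 > 23 is true
  years since PhD > 16 years: 25 > 16 is true
  IRB approval obtained: no → false
  program area = cs: bio == cs is false
Combine:
[1.1.2] false OR true = true
[1.1] false → true (antecedent false ⇒ implication holds) = true
[1.2.1.1.1.3] true OR false = true
[1.2.1.1.1] false OR false OR true = true
[1.2.1.1] NOT true = false
[1.2.1] NOT false = true
[1.2] NOT true = false
[1] true AND false = false
[2.1.2] false AND true = false
[2.1] false AND false = false
[2.2.1.1] true AND true = true
[2.2.1.2] exactly-one(false, false) = false
[2.2.1] true AND false = false
[2.2] NOT false = true
[2] false AND true = false
[root] false → false (antecedent false ⇒ implication holds) = true
Overall: true → funded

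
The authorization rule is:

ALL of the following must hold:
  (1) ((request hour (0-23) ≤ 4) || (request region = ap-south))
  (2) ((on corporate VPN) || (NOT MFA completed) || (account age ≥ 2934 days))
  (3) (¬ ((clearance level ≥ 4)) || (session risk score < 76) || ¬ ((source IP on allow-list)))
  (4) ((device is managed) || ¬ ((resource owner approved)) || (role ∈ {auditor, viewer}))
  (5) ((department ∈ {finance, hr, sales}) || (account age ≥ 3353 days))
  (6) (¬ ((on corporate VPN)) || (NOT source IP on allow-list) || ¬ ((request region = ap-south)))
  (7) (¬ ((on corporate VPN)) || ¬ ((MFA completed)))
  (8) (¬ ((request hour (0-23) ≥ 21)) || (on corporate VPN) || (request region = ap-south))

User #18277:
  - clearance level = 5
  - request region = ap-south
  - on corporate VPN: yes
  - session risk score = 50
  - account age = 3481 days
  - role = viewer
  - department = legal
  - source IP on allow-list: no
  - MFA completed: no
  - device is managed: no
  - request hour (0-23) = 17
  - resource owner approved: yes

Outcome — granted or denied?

Granted

Atomic conditions:
  request hour (0-23) ≤ 4: 17 ≤ 4 is false
  request region = ap-south: ap-south == ap-south is true
  on corporate VPN: yes → true
  NOT MFA completed: no → true
  account age ≥ 2934 days: 3481 ≥ 2934 is true
  clearance level ≥ 4: 5 ≥ 4 is true
  session risk score < 76: 50 < 76 is true
  source IP on allow-list: no → false
  device is managed: no → false
  resource owner approved: yes → true
  role ∈ {auditor, viewer}: viewer is in the set → true
  department ∈ {finance, hr, sales}: legal is not in the set → false
  account age ≥ 3353 days: 3481 ≥ 3353 is true
  NOT source IP on allow-list: no → true
  MFA completed: no → false
  request hour (0-23) ≥ 21: 17 ≥ 21 is false
Combine:
[1] false OR true = true
[2] true OR true OR true = true
[3.1] NOT true = false
[3.3] NOT false = true
[3] false OR true OR true = true
[4.2] NOT true = false
[4] false OR false OR true = true
[5] false OR true = true
[6.1] NOT true = false
[6.3] NOT true = false
[6] false OR true OR false = true
[7.1] NOT true = false
[7.2] NOT false = true
[7] false OR true = true
[8.1] NOT false = true
[8] true OR true OR true = true
[root] true AND true AND true AND true AND true AND true AND true AND true = true
Overall: true → granted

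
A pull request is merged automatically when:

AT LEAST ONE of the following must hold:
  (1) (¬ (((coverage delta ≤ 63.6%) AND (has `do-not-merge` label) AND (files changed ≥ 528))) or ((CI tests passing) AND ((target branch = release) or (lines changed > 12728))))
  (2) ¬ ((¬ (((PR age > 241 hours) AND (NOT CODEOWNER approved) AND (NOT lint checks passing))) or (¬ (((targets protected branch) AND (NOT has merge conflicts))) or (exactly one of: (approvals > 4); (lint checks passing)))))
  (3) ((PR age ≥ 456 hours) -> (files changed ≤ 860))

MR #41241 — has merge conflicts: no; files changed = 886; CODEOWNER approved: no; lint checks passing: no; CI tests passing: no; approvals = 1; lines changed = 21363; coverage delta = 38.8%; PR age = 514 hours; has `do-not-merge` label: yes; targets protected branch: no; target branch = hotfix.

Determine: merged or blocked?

Atomic conditions:
  coverage delta ≤ 63.6%: 38.8 ≤ 63.6 is true
  has `do-not-merge` label: yes → true
  files changed ≥ 528: 886 ≥ 528 is true
  CI tests passing: no → false
  target branch = release: hotfix == release is false
  lines changed > 12728: 21363 > 12728 is true
  PR age > 241 hours: 514 > 241 is true
  NOT CODEOWNER approved: no → true
  NOT lint checks passing: no → true
  targets protected branch: no → false
  NOT has merge conflicts: no → true
  approvals > 4: 1 > 4 is false
  lint checks passing: no → false
  PR age ≥ 456 hours: 514 ≥ 456 is true
  files changed ≤ 860: 886 ≤ 860 is false
Combine:
[1.1.1] true AND true AND true = true
[1.1] NOT true = false
[1.2.2] false OR true = true
[1.2] false AND true = false
[1] false OR false = false
[2.1.1.1] true AND true AND true = true
[2.1.1] NOT true = false
[2.1.2.1.1] false AND true = false
[2.1.2.1] NOT false = true
[2.1.2.2] exactly-one(false, false) = false
[2.1.2] true OR false = true
[2.1] false OR true = true
[2] NOT true = false
[3] true → false = false
[root] false OR false OR false = false
Overall: false → blocked

Blocked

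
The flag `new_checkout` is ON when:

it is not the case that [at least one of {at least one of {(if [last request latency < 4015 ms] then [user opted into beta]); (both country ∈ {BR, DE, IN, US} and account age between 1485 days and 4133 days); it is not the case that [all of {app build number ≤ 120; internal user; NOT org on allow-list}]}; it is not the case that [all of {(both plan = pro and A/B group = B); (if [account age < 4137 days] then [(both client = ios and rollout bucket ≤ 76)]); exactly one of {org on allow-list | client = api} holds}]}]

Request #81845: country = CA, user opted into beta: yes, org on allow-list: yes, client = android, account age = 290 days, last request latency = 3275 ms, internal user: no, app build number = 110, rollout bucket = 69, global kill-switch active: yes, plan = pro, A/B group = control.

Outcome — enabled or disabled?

Disabled

Atomic conditions:
  last request latency < 4015 ms: 3275 < 4015 is true
  user opted into beta: yes → true
  country ∈ {BR, DE, IN, US}: CA is not in the set → false
  account age between 1485 days and 4133 days: 290 in [1485, 4133] is false
  app build number ≤ 120: 110 ≤ 120 is true
  internal user: no → false
  NOT org on allow-list: yes → false
  plan = pro: pro == pro is true
  A/B group = B: control == B is false
  account age < 4137 days: 290 < 4137 is true
  client = ios: android == ios is false
  rollout bucket ≤ 76: 69 ≤ 76 is true
  org on allow-list: yes → true
  client = api: android == api is false
Combine:
[1.1.1] true → true = true
[1.1.2] false AND false = false
[1.1.3.1] true AND false AND false = false
[1.1.3] NOT false = true
[1.1] true OR false OR true = true
[1.2.1.1] true AND false = false
[1.2.1.2.2] false AND true = false
[1.2.1.2] true → false = false
[1.2.1.3] exactly-one(true, false) = true
[1.2.1] false AND false AND true = false
[1.2] NOT false = true
[1] true OR true = true
[root] NOT true = false
Overall: false → disabled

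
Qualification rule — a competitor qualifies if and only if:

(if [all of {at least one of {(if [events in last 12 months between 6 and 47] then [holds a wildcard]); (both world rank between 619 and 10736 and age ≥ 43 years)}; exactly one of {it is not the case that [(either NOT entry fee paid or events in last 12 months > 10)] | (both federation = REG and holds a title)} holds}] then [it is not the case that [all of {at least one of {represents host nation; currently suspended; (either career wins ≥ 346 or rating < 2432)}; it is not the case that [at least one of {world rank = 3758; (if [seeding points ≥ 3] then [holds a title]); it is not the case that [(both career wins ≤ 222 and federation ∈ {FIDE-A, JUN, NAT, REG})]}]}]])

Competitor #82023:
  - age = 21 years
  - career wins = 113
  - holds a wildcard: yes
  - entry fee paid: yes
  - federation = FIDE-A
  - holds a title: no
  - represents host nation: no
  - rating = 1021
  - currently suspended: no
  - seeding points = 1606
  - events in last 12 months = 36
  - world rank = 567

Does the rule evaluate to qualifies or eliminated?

Qualifies

Atomic conditions:
  events in last 12 months between 6 and 47: 36 in [6, 47] is true
  holds a wildcard: yes → true
  world rank between 619 and 10736: 567 in [619, 10736] is false
  age ≥ 43 years: 21 ≥ 43 is false
  NOT entry fee paid: yes → false
  events in last 12 months > 10: 36 > 10 is true
  federation = REG: FIDE-A == REG is false
  holds a title: no → false
  represents host nation: no → false
  currently suspended: no → false
  career wins ≥ 346: 113 ≥ 346 is false
  rating < 2432: 1021 < 2432 is true
  world rank = 3758: 567 == 3758 is false
  seeding points ≥ 3: 1606 ≥ 3 is true
  career wins ≤ 222: 113 ≤ 222 is true
  federation ∈ {FIDE-A, JUN, NAT, REG}: FIDE-A is in the set → true
Combine:
[1.1.1] true → true = true
[1.1.2] false AND false = false
[1.1] true OR false = true
[1.2.1.1] false OR true = true
[1.2.1] NOT true = false
[1.2.2] false AND false = false
[1.2] exactly-one(false, false) = false
[1] true AND false = false
[2.1.1.3] false OR true = true
[2.1.1] false OR false OR true = true
[2.1.2.1.2] true → false = false
[2.1.2.1.3.1] true AND true = true
[2.1.2.1.3] NOT true = false
[2.1.2.1] false OR false OR false = false
[2.1.2] NOT false = true
[2.1] true AND true = true
[2] NOT true = false
[root] false → false (antecedent false ⇒ implication holds) = true
Overall: true → qualifies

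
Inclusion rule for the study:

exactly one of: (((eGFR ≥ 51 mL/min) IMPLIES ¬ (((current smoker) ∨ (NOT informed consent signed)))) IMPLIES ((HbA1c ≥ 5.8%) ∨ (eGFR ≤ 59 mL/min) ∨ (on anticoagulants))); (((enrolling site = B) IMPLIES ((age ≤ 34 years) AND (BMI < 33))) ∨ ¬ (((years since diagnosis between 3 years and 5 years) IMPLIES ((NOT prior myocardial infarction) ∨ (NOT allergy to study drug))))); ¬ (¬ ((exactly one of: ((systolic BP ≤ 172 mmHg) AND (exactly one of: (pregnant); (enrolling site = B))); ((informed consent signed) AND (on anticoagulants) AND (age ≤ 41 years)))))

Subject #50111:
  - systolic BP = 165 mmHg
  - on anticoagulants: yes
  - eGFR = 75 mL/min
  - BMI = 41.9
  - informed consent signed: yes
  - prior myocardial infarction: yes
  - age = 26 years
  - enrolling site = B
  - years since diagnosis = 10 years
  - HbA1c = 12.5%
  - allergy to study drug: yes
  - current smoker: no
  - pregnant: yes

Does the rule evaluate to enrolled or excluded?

Atomic conditions:
  eGFR ≥ 51 mL/min: 75 ≥ 51 is true
  current smoker: no → false
  NOT informed consent signed: yes → false
  HbA1c ≥ 5.8%: 12.5 ≥ 5.8 is true
  eGFR ≤ 59 mL/min: 75 ≤ 59 is false
  on anticoagulants: yes → true
  enrolling site = B: B == B is true
  age ≤ 34 years: 26 ≤ 34 is true
  BMI < 33: 41.9 < 33 is false
  years since diagnosis between 3 years and 5 years: 10 in [3, 5] is false
  NOT prior myocardial infarction: yes → false
  NOT allergy to study drug: yes → false
  systolic BP ≤ 172 mmHg: 165 ≤ 172 is true
  pregnant: yes → true
  informed consent signed: yes → true
  age ≤ 41 years: 26 ≤ 41 is true
Combine:
[1.1.2.1] false OR false = false
[1.1.2] NOT false = true
[1.1] true → true = true
[1.2] true OR false OR true = true
[1] true → true = true
[2.1.2] true AND false = false
[2.1] true → false = false
[2.2.1.2] false OR false = false
[2.2.1] false → false (antecedent false ⇒ implication holds) = true
[2.2] NOT true = false
[2] false OR false = false
[3.1.1.1.2] exactly-one(true, true) = false
[3.1.1.1] true AND false = false
[3.1.1.2] true AND true AND true = true
[3.1.1] exactly-one(false, true) = true
[3.1] NOT true = false
[3] NOT false = true
[root] exactly-one(true, false, true) = false
Overall: false → excluded

Excluded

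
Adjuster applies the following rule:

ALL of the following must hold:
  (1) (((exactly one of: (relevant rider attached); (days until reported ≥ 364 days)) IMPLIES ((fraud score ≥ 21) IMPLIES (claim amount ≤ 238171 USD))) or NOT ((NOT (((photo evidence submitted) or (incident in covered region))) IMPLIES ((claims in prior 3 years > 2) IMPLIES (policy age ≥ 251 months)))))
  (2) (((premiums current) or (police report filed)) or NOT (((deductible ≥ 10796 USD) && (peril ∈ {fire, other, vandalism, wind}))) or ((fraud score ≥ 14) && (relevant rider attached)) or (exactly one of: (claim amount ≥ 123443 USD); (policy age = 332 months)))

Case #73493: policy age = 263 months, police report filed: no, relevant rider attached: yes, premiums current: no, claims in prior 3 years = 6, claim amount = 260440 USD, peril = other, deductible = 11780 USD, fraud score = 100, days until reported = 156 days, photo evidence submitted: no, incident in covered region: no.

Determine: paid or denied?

Atomic conditions:
  relevant rider attached: yes → true
  days until reported ≥ 364 days: 156 ≥ 364 is false
  fraud score ≥ 21: 100 ≥ 21 is true
  claim amount ≤ 238171 USD: 260440 ≤ 238171 is false
  photo evidence submitted: no → false
  incident in covered region: no → false
  claims in prior 3 years > 2: 6 > 2 is true
  policy age ≥ 251 months: 263 ≥ 251 is true
  premiums current: no → false
  police report filed: no → false
  deductible ≥ 10796 USD: 11780 ≥ 10796 is true
  peril ∈ {fire, other, vandalism, wind}: other is in the set → true
  fraud score ≥ 14: 100 ≥ 14 is true
  claim amount ≥ 123443 USD: 260440 ≥ 123443 is true
  policy age = 332 months: 263 == 332 is false
Combine:
[1.1.1] exactly-one(true, false) = true
[1.1.2] true → false = false
[1.1] true → false = false
[1.2.1.1.1] false OR false = false
[1.2.1.1] NOT false = true
[1.2.1.2] true → true = true
[1.2.1] true → true = true
[1.2] NOT true = false
[1] false OR false = false
[2.1] false OR false = false
[2.2.1] true AND true = true
[2.2] NOT true = false
[2.3] true AND true = true
[2.4] exactly-one(true, false) = true
[2] false OR false OR true OR true = true
[root] false AND true = false
Overall: false → denied

Denied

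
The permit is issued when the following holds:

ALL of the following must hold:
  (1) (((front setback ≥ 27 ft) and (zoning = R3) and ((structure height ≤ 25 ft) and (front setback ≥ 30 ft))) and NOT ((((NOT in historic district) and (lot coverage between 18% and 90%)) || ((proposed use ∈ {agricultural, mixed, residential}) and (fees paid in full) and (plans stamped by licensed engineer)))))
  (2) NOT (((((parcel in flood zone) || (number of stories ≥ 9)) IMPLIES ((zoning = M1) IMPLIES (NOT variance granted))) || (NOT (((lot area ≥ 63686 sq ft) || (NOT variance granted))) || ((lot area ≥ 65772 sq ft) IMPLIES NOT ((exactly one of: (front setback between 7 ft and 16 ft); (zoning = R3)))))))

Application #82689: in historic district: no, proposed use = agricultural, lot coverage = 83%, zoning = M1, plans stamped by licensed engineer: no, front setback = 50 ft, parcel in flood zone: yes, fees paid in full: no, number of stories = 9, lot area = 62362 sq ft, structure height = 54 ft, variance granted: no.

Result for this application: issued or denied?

Denied

Atomic conditions:
  front setback ≥ 27 ft: 50 ≥ 27 is true
  zoning = R3: M1 == R3 is false
  structure height ≤ 25 ft: 54 ≤ 25 is false
  front setback ≥ 30 ft: 50 ≥ 30 is true
  NOT in historic district: no → true
  lot coverage between 18% and 90%: 83 in [18, 90] is true
  proposed use ∈ {agricultural, mixed, residential}: agricultural is in the set → true
  fees paid in full: no → false
  plans stamped by licensed engineer: no → false
  parcel in flood zone: yes → true
  number of stories ≥ 9: 9 ≥ 9 is true
  zoning = M1: M1 == M1 is true
  NOT variance granted: no → true
  lot area ≥ 63686 sq ft: 62362 ≥ 63686 is false
  lot area ≥ 65772 sq ft: 62362 ≥ 65772 is false
  front setback between 7 ft and 16 ft: 50 in [7, 16] is false
Combine:
[1.1.3] false AND true = false
[1.1] true AND false AND false = false
[1.2.1.1] true AND true = true
[1.2.1.2] true AND false AND false = false
[1.2.1] true OR false = true
[1.2] NOT true = false
[1] false AND false = false
[2.1.1.1] true OR true = true
[2.1.1.2] true → true = true
[2.1.1] true → true = true
[2.1.2.1.1] false OR true = true
[2.1.2.1] NOT true = false
[2.1.2.2.2.1] exactly-one(false, false) = false
[2.1.2.2.2] NOT false = true
[2.1.2.2] false → true (antecedent false ⇒ implication holds) = true
[2.1.2] false OR true = true
[2.1] true OR true = true
[2] NOT true = false
[root] false AND false = false
Overall: false → denied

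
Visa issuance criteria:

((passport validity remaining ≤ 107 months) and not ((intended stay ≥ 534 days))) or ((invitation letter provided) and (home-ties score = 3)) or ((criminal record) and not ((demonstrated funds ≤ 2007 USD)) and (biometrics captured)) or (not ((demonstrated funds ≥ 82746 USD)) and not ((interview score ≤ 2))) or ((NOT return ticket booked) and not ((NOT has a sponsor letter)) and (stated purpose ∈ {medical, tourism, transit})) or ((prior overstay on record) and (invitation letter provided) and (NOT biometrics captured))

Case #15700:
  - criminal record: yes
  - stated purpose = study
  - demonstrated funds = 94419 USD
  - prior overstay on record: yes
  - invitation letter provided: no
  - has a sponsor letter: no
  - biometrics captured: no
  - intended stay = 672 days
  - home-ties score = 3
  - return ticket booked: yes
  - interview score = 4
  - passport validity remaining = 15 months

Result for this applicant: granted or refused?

Atomic conditions:
  passport validity remaining ≤ 107 months: 15 ≤ 107 is true
  intended stay ≥ 534 days: 672 ≥ 534 is true
  invitation letter provided: no → false
  home-ties score = 3: 3 == 3 is true
  criminal record: yes → true
  demonstrated funds ≤ 2007 USD: 94419 ≤ 2007 is false
  biometrics captured: no → false
  demonstrated funds ≥ 82746 USD: 94419 ≥ 82746 is true
  interview score ≤ 2: 4 ≤ 2 is false
  NOT return ticket booked: yes → false
  NOT has a sponsor letter: no → true
  stated purpose ∈ {medical, tourism, transit}: study is not in the set → false
  prior overstay on record: yes → true
  NOT biometrics captured: no → true
Combine:
[1.2] NOT true = false
[1] true AND false = false
[2] false AND true = false
[3.2] NOT false = true
[3] true AND true AND false = false
[4.1] NOT true = false
[4.2] NOT false = true
[4] false AND true = false
[5.2] NOT true = false
[5] false AND false AND false = false
[6] true AND false AND true = false
[root] false OR false OR false OR false OR false OR false = false
Overall: false → refused

Refused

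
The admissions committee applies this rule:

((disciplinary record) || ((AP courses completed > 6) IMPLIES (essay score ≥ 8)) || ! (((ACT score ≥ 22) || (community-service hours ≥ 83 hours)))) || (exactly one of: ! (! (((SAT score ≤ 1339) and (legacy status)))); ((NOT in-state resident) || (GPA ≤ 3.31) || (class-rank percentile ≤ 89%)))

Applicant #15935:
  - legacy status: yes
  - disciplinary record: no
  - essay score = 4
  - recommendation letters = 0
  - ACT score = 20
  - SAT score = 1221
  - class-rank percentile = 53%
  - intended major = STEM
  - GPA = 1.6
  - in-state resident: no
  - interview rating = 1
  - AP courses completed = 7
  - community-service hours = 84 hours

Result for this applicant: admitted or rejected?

Rejected

Atomic conditions:
  disciplinary record: no → false
  AP courses completed > 6: 7 > 6 is true
  essay score ≥ 8: 4 ≥ 8 is false
  ACT score ≥ 22: 20 ≥ 22 is false
  community-service hours ≥ 83 hours: 84 ≥ 83 is true
  SAT score ≤ 1339: 1221 ≤ 1339 is true
  legacy status: yes → true
  NOT in-state resident: no → true
  GPA ≤ 3.31: 1.6 ≤ 3.31 is true
  class-rank percentile ≤ 89%: 53 ≤ 89 is true
Combine:
[1.2] true → false = false
[1.3.1] false OR true = true
[1.3] NOT true = false
[1] false OR false OR false = false
[2.1.1.1] true AND true = true
[2.1.1] NOT true = false
[2.1] NOT false = true
[2.2] true OR true OR true = true
[2] exactly-one(true, true) = false
[root] false OR false = false
Overall: false → rejected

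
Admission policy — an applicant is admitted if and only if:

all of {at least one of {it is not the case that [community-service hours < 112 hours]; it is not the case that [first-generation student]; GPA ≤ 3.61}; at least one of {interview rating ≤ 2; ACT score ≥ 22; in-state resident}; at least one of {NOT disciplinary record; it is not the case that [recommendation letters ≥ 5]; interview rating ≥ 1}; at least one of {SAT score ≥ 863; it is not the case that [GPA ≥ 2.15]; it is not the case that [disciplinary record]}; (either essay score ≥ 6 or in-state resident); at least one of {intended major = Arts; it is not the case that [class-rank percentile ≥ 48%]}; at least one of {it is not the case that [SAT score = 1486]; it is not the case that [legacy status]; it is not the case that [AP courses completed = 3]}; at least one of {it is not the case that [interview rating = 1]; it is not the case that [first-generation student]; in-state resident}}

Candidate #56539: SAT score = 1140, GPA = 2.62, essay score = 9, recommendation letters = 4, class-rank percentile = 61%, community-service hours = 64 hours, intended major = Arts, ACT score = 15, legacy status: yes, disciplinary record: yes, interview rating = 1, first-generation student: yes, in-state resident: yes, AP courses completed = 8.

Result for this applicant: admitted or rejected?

Atomic conditions:
  community-service hours < 112 hours: 64 < 112 is true
  first-generation student: yes → true
  GPA ≤ 3.61: 2.62 ≤ 3.61 is true
  interview rating ≤ 2: 1 ≤ 2 is true
  ACT score ≥ 22: 15 ≥ 22 is false
  in-state resident: yes → true
  NOT disciplinary record: yes → false
  recommendation letters ≥ 5: 4 ≥ 5 is false
  interview rating ≥ 1: 1 ≥ 1 is true
  SAT score ≥ 863: 1140 ≥ 863 is true
  GPA ≥ 2.15: 2.62 ≥ 2.15 is true
  disciplinary record: yes → true
  essay score ≥ 6: 9 ≥ 6 is true
  intended major = Arts: Arts == Arts is true
  class-rank percentile ≥ 48%: 61 ≥ 48 is true
  SAT score = 1486: 1140 == 1486 is false
  legacy status: yes → true
  AP courses completed = 3: 8 == 3 is false
  interview rating = 1: 1 == 1 is true
Combine:
[1.1] NOT true = false
[1.2] NOT true = false
[1] false OR false OR true = true
[2] true OR false OR true = true
[3.2] NOT false = true
[3] false OR true OR true = true
[4.2] NOT true = false
[4.3] NOT true = false
[4] true OR false OR false = true
[5] true OR true = true
[6.2] NOT true = false
[6] true OR false = true
[7.1] NOT false = true
[7.2] NOT true = false
[7.3] NOT false = true
[7] true OR false OR true = true
[8.1] NOT true = false
[8.2] NOT true = false
[8] false OR false OR true = true
[root] true AND true AND true AND true AND true AND true AND true AND true = true
Overall: true → admitted

Admitted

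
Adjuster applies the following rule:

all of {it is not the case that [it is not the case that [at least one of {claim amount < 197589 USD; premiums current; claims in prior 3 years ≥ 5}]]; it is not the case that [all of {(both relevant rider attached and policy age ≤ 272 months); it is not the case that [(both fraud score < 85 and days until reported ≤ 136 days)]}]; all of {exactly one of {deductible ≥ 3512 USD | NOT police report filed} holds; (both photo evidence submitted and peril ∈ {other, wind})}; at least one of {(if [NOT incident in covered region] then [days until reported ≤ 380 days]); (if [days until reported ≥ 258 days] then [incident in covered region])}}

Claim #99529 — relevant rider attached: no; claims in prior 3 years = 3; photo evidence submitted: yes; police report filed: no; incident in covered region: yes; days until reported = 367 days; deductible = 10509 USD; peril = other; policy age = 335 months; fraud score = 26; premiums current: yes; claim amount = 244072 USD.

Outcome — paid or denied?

Atomic conditions:
  claim amount < 197589 USD: 244072 < 197589 is false
  premiums current: yes → true
  claims in prior 3 years ≥ 5: 3 ≥ 5 is false
  relevant rider attached: no → false
  policy age ≤ 272 months: 335 ≤ 272 is false
  fraud score < 85: 26 < 85 is true
  days until reported ≤ 136 days: 367 ≤ 136 is false
  deductible ≥ 3512 USD: 10509 ≥ 3512 is true
  NOT police report filed: no → true
  photo evidence submitted: yes → true
  peril ∈ {other, wind}: other is in the set → true
  NOT incident in covered region: yes → false
  days until reported ≤ 380 days: 367 ≤ 380 is true
  days until reported ≥ 258 days: 367 ≥ 258 is true
  incident in covered region: yes → true
Combine:
[1.1.1] false OR true OR false = true
[1.1] NOT true = false
[1] NOT false = true
[2.1.1] false AND false = false
[2.1.2.1] true AND false = false
[2.1.2] NOT false = true
[2.1] false AND true = false
[2] NOT false = true
[3.1] exactly-one(true, true) = false
[3.2] true AND true = true
[3] false AND true = false
[4.1] false → true (antecedent false ⇒ implication holds) = true
[4.2] true → true = true
[4] true OR true = true
[root] true AND true AND false AND true = false
Overall: false → denied

Denied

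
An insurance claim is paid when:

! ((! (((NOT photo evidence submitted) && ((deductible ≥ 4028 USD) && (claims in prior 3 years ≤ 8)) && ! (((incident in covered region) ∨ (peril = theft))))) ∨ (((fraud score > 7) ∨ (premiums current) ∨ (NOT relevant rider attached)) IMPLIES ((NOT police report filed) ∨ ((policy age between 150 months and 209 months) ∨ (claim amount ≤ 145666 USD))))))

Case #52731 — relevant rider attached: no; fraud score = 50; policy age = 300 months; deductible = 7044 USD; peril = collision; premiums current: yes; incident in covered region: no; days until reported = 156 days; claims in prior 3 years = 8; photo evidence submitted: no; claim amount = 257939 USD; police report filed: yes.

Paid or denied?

Paid

Atomic conditions:
  NOT photo evidence submitted: no → true
  deductible ≥ 4028 USD: 7044 ≥ 4028 is true
  claims in prior 3 years ≤ 8: 8 ≤ 8 is true
  incident in covered region: no → false
  peril = theft: collision == theft is false
  fraud score > 7: 50 > 7 is true
  premiums current: yes → true
  NOT relevant rider attached: no → true
  NOT police report filed: yes → false
  policy age between 150 months and 209 months: 300 in [150, 209] is false
  claim amount ≤ 145666 USD: 257939 ≤ 145666 is false
Combine:
[1.1.1.2] true AND true = true
[1.1.1.3.1] false OR false = false
[1.1.1.3] NOT false = true
[1.1.1] true AND true AND true = true
[1.1] NOT true = false
[1.2.1] true OR true OR true = true
[1.2.2.2] false OR false = false
[1.2.2] false OR false = false
[1.2] true → false = false
[1] false OR false = false
[root] NOT false = true
Overall: true → paid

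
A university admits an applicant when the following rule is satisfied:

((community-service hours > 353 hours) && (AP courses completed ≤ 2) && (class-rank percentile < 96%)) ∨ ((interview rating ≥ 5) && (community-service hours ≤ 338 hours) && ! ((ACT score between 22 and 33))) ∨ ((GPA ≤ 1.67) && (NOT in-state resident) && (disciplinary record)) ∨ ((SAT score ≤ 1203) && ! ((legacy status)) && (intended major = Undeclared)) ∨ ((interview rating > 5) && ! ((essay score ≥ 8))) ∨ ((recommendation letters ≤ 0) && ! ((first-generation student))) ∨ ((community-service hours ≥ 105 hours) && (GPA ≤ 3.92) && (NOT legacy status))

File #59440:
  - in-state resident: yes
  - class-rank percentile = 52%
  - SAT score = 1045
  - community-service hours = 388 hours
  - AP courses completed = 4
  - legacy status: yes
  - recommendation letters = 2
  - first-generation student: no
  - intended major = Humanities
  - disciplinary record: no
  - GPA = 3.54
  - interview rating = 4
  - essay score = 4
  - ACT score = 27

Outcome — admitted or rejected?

Atomic conditions:
  community-service hours > 353 hours: 388 > 353 is true
  AP courses completed ≤ 2: 4 ≤ 2 is false
  class-rank percentile < 96%: 52 < 96 is true
  interview rating ≥ 5: 4 ≥ 5 is false
  community-service hours ≤ 338 hours: 388 ≤ 338 is false
  ACT score between 22 and 33: 27 in [22, 33] is true
  GPA ≤ 1.67: 3.54 ≤ 1.67 is false
  NOT in-state resident: yes → false
  disciplinary record: no → false
  SAT score ≤ 1203: 1045 ≤ 1203 is true
  legacy status: yes → true
  intended major = Undeclared: Humanities == Undeclared is false
  interview rating > 5: 4 > 5 is false
  essay score ≥ 8: 4 ≥ 8 is false
  recommendation letters ≤ 0: 2 ≤ 0 is false
  first-generation student: no → false
  community-service hours ≥ 105 hours: 388 ≥ 105 is true
  GPA ≤ 3.92: 3.54 ≤ 3.92 is true
  NOT legacy status: yes → false
Combine:
[1] true AND false AND true = false
[2.3] NOT true = false
[2] false AND false AND false = false
[3] false AND false AND false = false
[4.2] NOT true = false
[4] true AND false AND false = false
[5.2] NOT false = true
[5] false AND true = false
[6.2] NOT false = true
[6] false AND true = false
[7] true AND true AND false = false
[root] false OR false OR false OR false OR false OR false OR false = false
Overall: false → rejected

Rejected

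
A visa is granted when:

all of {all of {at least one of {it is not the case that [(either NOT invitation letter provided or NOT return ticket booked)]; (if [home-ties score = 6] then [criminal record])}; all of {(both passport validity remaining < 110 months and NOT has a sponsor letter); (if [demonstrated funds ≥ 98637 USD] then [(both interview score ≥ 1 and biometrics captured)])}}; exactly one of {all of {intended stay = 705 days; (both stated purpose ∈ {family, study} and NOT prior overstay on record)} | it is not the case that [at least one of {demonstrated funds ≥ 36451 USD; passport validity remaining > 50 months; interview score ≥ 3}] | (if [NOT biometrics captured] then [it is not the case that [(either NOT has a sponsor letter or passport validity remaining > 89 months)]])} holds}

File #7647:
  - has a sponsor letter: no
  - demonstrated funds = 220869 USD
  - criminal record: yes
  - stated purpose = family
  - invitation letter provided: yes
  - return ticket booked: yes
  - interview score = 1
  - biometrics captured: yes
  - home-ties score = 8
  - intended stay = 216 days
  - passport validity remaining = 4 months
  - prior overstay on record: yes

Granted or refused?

Granted

Atomic conditions:
  NOT invitation letter provided: yes → false
  NOT return ticket booked: yes → false
  home-ties score = 6: 8 == 6 is false
  criminal record: yes → true
  passport validity remaining < 110 months: 4 < 110 is true
  NOT has a sponsor letter: no → true
  demonstrated funds ≥ 98637 USD: 220869 ≥ 98637 is true
  interview score ≥ 1: 1 ≥ 1 is true
  biometrics captured: yes → true
  intended stay = 705 days: 216 == 705 is false
  stated purpose ∈ {family, study}: family is in the set → true
  NOT prior overstay on record: yes → false
  demonstrated funds ≥ 36451 USD: 220869 ≥ 36451 is true
  passport validity remaining > 50 months: 4 > 50 is false
  interview score ≥ 3: 1 ≥ 3 is false
  NOT biometrics captured: yes → false
  passport validity remaining > 89 months: 4 > 89 is false
Combine:
[1.1.1.1] false OR false = false
[1.1.1] NOT false = true
[1.1.2] false → true (antecedent false ⇒ implication holds) = true
[1.1] true OR true = true
[1.2.1] true AND true = true
[1.2.2.2] true AND true = true
[1.2.2] true → true = true
[1.2] true AND true = true
[1] true AND true = true
[2.1.2] true AND false = false
[2.1] false AND false = false
[2.2.1] true OR false OR false = true
[2.2] NOT true = false
[2.3.2.1] true OR false = true
[2.3.2] NOT true = false
[2.3] false → false (antecedent false ⇒ implication holds) = true
[2] exactly-one(false, false, true) = true
[root] true AND true = true
Overall: true → granted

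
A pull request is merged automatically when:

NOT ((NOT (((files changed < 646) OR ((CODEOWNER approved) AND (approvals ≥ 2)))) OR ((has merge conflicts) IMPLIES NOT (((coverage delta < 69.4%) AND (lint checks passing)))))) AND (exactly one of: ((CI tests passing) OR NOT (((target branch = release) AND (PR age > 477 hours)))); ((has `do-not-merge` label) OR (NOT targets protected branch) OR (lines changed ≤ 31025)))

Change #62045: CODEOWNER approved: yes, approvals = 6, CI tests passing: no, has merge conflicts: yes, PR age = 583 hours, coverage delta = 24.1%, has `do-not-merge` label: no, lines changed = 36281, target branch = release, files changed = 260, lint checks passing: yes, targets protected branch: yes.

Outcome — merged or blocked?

Blocked

Atomic conditions:
  files changed < 646: 260 < 646 is true
  CODEOWNER approved: yes → true
  approvals ≥ 2: 6 ≥ 2 is true
  has merge conflicts: yes → true
  coverage delta < 69.4%: 24.1 < 69.4 is true
  lint checks passing: yes → true
  CI tests passing: no → false
  target branch = release: release == release is true
  PR age > 477 hours: 583 > 477 is true
  has `do-not-merge` label: no → false
  NOT targets protected branch: yes → false
  lines changed ≤ 31025: 36281 ≤ 31025 is false
Combine:
[1.1.1.1.2] true AND true = true
[1.1.1.1] true OR true = true
[1.1.1] NOT true = false
[1.1.2.2.1] true AND true = true
[1.1.2.2] NOT true = false
[1.1.2] true → false = false
[1.1] false OR false = false
[1] NOT false = true
[2.1.2.1] true AND true = true
[2.1.2] NOT true = false
[2.1] false OR false = false
[2.2] false OR false OR false = false
[2] exactly-one(false, false) = false
[root] true AND false = false
Overall: false → blocked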